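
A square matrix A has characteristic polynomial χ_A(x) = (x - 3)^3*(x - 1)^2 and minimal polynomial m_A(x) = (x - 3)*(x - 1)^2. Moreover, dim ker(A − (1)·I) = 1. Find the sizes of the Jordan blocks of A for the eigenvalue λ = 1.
Block sizes for λ = 1: [2]

Step 1 — from the characteristic polynomial, algebraic multiplicity of λ = 1 is 2. From dim ker(A − (1)·I) = 1, there are exactly 1 Jordan blocks for λ = 1.
Step 2 — from the minimal polynomial, the factor (x − 1)^2 tells us the largest block for λ = 1 has size 2.
Step 3 — with total size 2, 1 blocks, and largest block 2, the block sizes (in nonincreasing order) are [2].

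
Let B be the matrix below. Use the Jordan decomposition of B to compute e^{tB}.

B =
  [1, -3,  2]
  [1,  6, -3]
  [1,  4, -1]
e^{tB} =
  [-t*exp(2*t) + exp(2*t), -t^2*exp(2*t)/2 - 3*t*exp(2*t), t^2*exp(2*t)/2 + 2*t*exp(2*t)]
  [t*exp(2*t), t^2*exp(2*t)/2 + 4*t*exp(2*t) + exp(2*t), -t^2*exp(2*t)/2 - 3*t*exp(2*t)]
  [t*exp(2*t), t^2*exp(2*t)/2 + 4*t*exp(2*t), -t^2*exp(2*t)/2 - 3*t*exp(2*t) + exp(2*t)]

Strategy: write B = P · J · P⁻¹ where J is a Jordan canonical form, so e^{tB} = P · e^{tJ} · P⁻¹, and e^{tJ} can be computed block-by-block.

B has Jordan form
J =
  [2, 1, 0]
  [0, 2, 1]
  [0, 0, 2]
(up to reordering of blocks).

Per-block formulas:
  For a 3×3 Jordan block J_3(2): exp(t · J_3(2)) = e^(2t)·(I + t·N + (t^2/2)·N^2), where N is the 3×3 nilpotent shift.

After assembling e^{tJ} and conjugating by P, we get:

e^{tB} =
  [-t*exp(2*t) + exp(2*t), -t^2*exp(2*t)/2 - 3*t*exp(2*t), t^2*exp(2*t)/2 + 2*t*exp(2*t)]
  [t*exp(2*t), t^2*exp(2*t)/2 + 4*t*exp(2*t) + exp(2*t), -t^2*exp(2*t)/2 - 3*t*exp(2*t)]
  [t*exp(2*t), t^2*exp(2*t)/2 + 4*t*exp(2*t), -t^2*exp(2*t)/2 - 3*t*exp(2*t) + exp(2*t)]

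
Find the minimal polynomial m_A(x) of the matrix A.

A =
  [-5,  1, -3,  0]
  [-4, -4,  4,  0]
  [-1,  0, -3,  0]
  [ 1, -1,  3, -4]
x^3 + 12*x^2 + 48*x + 64

The characteristic polynomial is χ_A(x) = (x + 4)^4, so the eigenvalues are known. The minimal polynomial is
  m_A(x) = Π_λ (x − λ)^{k_λ}
where k_λ is the size of the *largest* Jordan block for λ (equivalently, the smallest k with (A − λI)^k v = 0 for every generalised eigenvector v of λ).

  λ = -4: largest Jordan block has size 3, contributing (x + 4)^3

So m_A(x) = (x + 4)^3 = x^3 + 12*x^2 + 48*x + 64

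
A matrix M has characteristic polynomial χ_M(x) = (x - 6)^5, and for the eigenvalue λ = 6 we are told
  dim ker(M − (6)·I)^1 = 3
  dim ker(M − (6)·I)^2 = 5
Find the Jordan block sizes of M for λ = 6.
Block sizes for λ = 6: [2, 2, 1]

From the dimensions of kernels of powers, the number of Jordan blocks of size at least j is d_j − d_{j−1} where d_j = dim ker(N^j) (with d_0 = 0). Computing the differences gives [3, 2].
The number of blocks of size exactly k is (#blocks of size ≥ k) − (#blocks of size ≥ k + 1), so the partition is: 1 block(s) of size 1, 2 block(s) of size 2.
In nonincreasing order the block sizes are [2, 2, 1].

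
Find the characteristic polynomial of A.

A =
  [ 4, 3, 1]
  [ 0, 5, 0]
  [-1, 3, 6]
x^3 - 15*x^2 + 75*x - 125

Expanding det(x·I − A) (e.g. by cofactor expansion or by noting that A is similar to its Jordan form J, which has the same characteristic polynomial as A) gives
  χ_A(x) = x^3 - 15*x^2 + 75*x - 125
which factors as (x - 5)^3. The eigenvalues (with algebraic multiplicities) are λ = 5 with multiplicity 3.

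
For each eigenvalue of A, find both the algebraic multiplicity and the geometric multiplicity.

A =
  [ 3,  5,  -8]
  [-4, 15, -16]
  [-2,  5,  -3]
λ = 5: alg = 3, geom = 2

Step 1 — factor the characteristic polynomial to read off the algebraic multiplicities:
  χ_A(x) = (x - 5)^3

Step 2 — compute geometric multiplicities via the rank-nullity identity g(λ) = n − rank(A − λI):
  rank(A − (5)·I) = 1, so dim ker(A − (5)·I) = n − 1 = 2

Summary:
  λ = 5: algebraic multiplicity = 3, geometric multiplicity = 2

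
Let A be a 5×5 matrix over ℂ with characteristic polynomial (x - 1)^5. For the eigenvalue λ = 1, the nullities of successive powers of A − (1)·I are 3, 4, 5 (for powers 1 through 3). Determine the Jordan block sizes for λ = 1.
Block sizes for λ = 1: [3, 1, 1]

From the dimensions of kernels of powers, the number of Jordan blocks of size at least j is d_j − d_{j−1} where d_j = dim ker(N^j) (with d_0 = 0). Computing the differences gives [3, 1, 1].
The number of blocks of size exactly k is (#blocks of size ≥ k) − (#blocks of size ≥ k + 1), so the partition is: 2 block(s) of size 1, 1 block(s) of size 3.
In nonincreasing order the block sizes are [3, 1, 1].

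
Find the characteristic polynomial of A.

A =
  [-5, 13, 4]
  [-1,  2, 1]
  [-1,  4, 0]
x^3 + 3*x^2 + 3*x + 1

Expanding det(x·I − A) (e.g. by cofactor expansion or by noting that A is similar to its Jordan form J, which has the same characteristic polynomial as A) gives
  χ_A(x) = x^3 + 3*x^2 + 3*x + 1
which factors as (x + 1)^3. The eigenvalues (with algebraic multiplicities) are λ = -1 with multiplicity 3.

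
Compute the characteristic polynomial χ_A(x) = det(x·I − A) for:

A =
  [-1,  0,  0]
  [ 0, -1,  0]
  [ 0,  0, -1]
x^3 + 3*x^2 + 3*x + 1

Expanding det(x·I − A) (e.g. by cofactor expansion or by noting that A is similar to its Jordan form J, which has the same characteristic polynomial as A) gives
  χ_A(x) = x^3 + 3*x^2 + 3*x + 1
which factors as (x + 1)^3. The eigenvalues (with algebraic multiplicities) are λ = -1 with multiplicity 3.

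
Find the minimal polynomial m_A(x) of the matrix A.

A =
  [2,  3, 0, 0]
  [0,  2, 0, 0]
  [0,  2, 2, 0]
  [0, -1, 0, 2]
x^2 - 4*x + 4

The characteristic polynomial is χ_A(x) = (x - 2)^4, so the eigenvalues are known. The minimal polynomial is
  m_A(x) = Π_λ (x − λ)^{k_λ}
where k_λ is the size of the *largest* Jordan block for λ (equivalently, the smallest k with (A − λI)^k v = 0 for every generalised eigenvector v of λ).

  λ = 2: largest Jordan block has size 2, contributing (x − 2)^2

So m_A(x) = (x - 2)^2 = x^2 - 4*x + 4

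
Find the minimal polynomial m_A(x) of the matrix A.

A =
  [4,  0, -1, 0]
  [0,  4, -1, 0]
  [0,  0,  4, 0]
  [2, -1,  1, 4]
x^3 - 12*x^2 + 48*x - 64

The characteristic polynomial is χ_A(x) = (x - 4)^4, so the eigenvalues are known. The minimal polynomial is
  m_A(x) = Π_λ (x − λ)^{k_λ}
where k_λ is the size of the *largest* Jordan block for λ (equivalently, the smallest k with (A − λI)^k v = 0 for every generalised eigenvector v of λ).

  λ = 4: largest Jordan block has size 3, contributing (x − 4)^3

So m_A(x) = (x - 4)^3 = x^3 - 12*x^2 + 48*x - 64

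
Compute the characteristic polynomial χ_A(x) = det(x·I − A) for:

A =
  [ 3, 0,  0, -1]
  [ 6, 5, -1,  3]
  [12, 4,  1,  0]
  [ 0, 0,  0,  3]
x^4 - 12*x^3 + 54*x^2 - 108*x + 81

Expanding det(x·I − A) (e.g. by cofactor expansion or by noting that A is similar to its Jordan form J, which has the same characteristic polynomial as A) gives
  χ_A(x) = x^4 - 12*x^3 + 54*x^2 - 108*x + 81
which factors as (x - 3)^4. The eigenvalues (with algebraic multiplicities) are λ = 3 with multiplicity 4.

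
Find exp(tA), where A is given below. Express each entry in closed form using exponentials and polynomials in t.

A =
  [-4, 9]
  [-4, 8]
e^{tA} =
  [-6*t*exp(2*t) + exp(2*t), 9*t*exp(2*t)]
  [-4*t*exp(2*t), 6*t*exp(2*t) + exp(2*t)]

Strategy: write A = P · J · P⁻¹ where J is a Jordan canonical form, so e^{tA} = P · e^{tJ} · P⁻¹, and e^{tJ} can be computed block-by-block.

A has Jordan form
J =
  [2, 1]
  [0, 2]
(up to reordering of blocks).

Per-block formulas:
  For a 2×2 Jordan block J_2(2): exp(t · J_2(2)) = e^(2t)·(I + t·N), where N is the 2×2 nilpotent shift.

After assembling e^{tJ} and conjugating by P, we get:

e^{tA} =
  [-6*t*exp(2*t) + exp(2*t), 9*t*exp(2*t)]
  [-4*t*exp(2*t), 6*t*exp(2*t) + exp(2*t)]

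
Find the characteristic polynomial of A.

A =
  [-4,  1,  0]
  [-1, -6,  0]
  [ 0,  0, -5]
x^3 + 15*x^2 + 75*x + 125

Expanding det(x·I − A) (e.g. by cofactor expansion or by noting that A is similar to its Jordan form J, which has the same characteristic polynomial as A) gives
  χ_A(x) = x^3 + 15*x^2 + 75*x + 125
which factors as (x + 5)^3. The eigenvalues (with algebraic multiplicities) are λ = -5 with multiplicity 3.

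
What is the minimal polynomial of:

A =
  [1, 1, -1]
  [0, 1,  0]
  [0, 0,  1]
x^2 - 2*x + 1

The characteristic polynomial is χ_A(x) = (x - 1)^3, so the eigenvalues are known. The minimal polynomial is
  m_A(x) = Π_λ (x − λ)^{k_λ}
where k_λ is the size of the *largest* Jordan block for λ (equivalently, the smallest k with (A − λI)^k v = 0 for every generalised eigenvector v of λ).

  λ = 1: largest Jordan block has size 2, contributing (x − 1)^2

So m_A(x) = (x - 1)^2 = x^2 - 2*x + 1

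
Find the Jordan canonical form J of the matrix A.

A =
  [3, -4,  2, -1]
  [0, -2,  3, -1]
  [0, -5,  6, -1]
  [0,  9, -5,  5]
J_3(3) ⊕ J_1(3)

The characteristic polynomial is
  det(x·I − A) = x^4 - 12*x^3 + 54*x^2 - 108*x + 81 = (x - 3)^4

Eigenvalues and multiplicities (the geometric multiplicity of λ is n − rank(A − λI), which equals the number of Jordan blocks for λ):
  λ = 3: algebraic multiplicity = 4, geometric multiplicity = 2

Determining the block sizes for each eigenvalue:
  λ = 3: with am = 4 and gm = 2, the partition is not yet determined (e.g. several partitions of 4 into 2 parts exist). Let N = A − (3)·I. Computing rank(N^1) = 2, rank(N^2) = 1, rank(N^3) = 0; the number of blocks of size ≥ j is rank(N^{j−1}) − rank(N^j), giving [2, 1, 1]. So we have 1 block(s) of size 3, 1 block(s) of size 1 → block sizes [3, 1]

Assembling the blocks gives a Jordan form
J =
  [3, 1, 0, 0]
  [0, 3, 1, 0]
  [0, 0, 3, 0]
  [0, 0, 0, 3]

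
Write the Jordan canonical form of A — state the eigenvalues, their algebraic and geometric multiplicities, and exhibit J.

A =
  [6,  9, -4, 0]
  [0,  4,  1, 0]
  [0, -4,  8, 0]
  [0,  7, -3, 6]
J_3(6) ⊕ J_1(6)

The characteristic polynomial is
  det(x·I − A) = x^4 - 24*x^3 + 216*x^2 - 864*x + 1296 = (x - 6)^4

Eigenvalues and multiplicities (the geometric multiplicity of λ is n − rank(A − λI), which equals the number of Jordan blocks for λ):
  λ = 6: algebraic multiplicity = 4, geometric multiplicity = 2

Determining the block sizes for each eigenvalue:
  λ = 6: with am = 4 and gm = 2, the partition is not yet determined (e.g. several partitions of 4 into 2 parts exist). Let N = A − (6)·I. Computing rank(N^1) = 2, rank(N^2) = 1, rank(N^3) = 0; the number of blocks of size ≥ j is rank(N^{j−1}) − rank(N^j), giving [2, 1, 1]. So we have 1 block(s) of size 3, 1 block(s) of size 1 → block sizes [3, 1]

Assembling the blocks gives a Jordan form
J =
  [6, 1, 0, 0]
  [0, 6, 1, 0]
  [0, 0, 6, 0]
  [0, 0, 0, 6]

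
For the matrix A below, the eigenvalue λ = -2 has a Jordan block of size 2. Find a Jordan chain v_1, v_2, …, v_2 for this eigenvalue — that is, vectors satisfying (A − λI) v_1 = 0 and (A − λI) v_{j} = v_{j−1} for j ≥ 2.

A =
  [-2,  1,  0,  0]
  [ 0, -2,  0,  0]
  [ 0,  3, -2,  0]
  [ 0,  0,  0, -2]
A Jordan chain for λ = -2 of length 2:
v_1 = (1, 0, 3, 0)ᵀ
v_2 = (0, 1, 0, 0)ᵀ

Let N = A − (-2)·I. We want v_2 with N^2 v_2 = 0 but N^1 v_2 ≠ 0; then v_{j-1} := N · v_j for j = 2, …, 2.

Pick v_2 = (0, 1, 0, 0)ᵀ.
Then v_1 = N · v_2 = (1, 0, 3, 0)ᵀ.

Sanity check: (A − (-2)·I) v_1 = (0, 0, 0, 0)ᵀ = 0. ✓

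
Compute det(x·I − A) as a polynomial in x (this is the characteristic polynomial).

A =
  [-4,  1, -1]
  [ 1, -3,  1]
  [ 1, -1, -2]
x^3 + 9*x^2 + 27*x + 27

Expanding det(x·I − A) (e.g. by cofactor expansion or by noting that A is similar to its Jordan form J, which has the same characteristic polynomial as A) gives
  χ_A(x) = x^3 + 9*x^2 + 27*x + 27
which factors as (x + 3)^3. The eigenvalues (with algebraic multiplicities) are λ = -3 with multiplicity 3.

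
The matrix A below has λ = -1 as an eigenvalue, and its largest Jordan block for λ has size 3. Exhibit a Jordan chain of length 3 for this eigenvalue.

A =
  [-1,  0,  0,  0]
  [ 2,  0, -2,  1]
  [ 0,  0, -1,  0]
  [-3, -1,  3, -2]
A Jordan chain for λ = -1 of length 3:
v_1 = (0, -1, 0, 1)ᵀ
v_2 = (0, 2, 0, -3)ᵀ
v_3 = (1, 0, 0, 0)ᵀ

Let N = A − (-1)·I. We want v_3 with N^3 v_3 = 0 but N^2 v_3 ≠ 0; then v_{j-1} := N · v_j for j = 3, …, 2.

Pick v_3 = (1, 0, 0, 0)ᵀ.
Then v_2 = N · v_3 = (0, 2, 0, -3)ᵀ.
Then v_1 = N · v_2 = (0, -1, 0, 1)ᵀ.

Sanity check: (A − (-1)·I) v_1 = (0, 0, 0, 0)ᵀ = 0. ✓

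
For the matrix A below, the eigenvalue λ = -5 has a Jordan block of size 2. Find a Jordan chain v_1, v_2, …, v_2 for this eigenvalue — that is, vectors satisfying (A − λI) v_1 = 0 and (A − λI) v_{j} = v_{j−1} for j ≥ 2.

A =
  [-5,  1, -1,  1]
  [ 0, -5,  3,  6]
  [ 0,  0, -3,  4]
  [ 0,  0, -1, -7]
A Jordan chain for λ = -5 of length 2:
v_1 = (1, 0, 0, 0)ᵀ
v_2 = (0, 1, 0, 0)ᵀ

Let N = A − (-5)·I. We want v_2 with N^2 v_2 = 0 but N^1 v_2 ≠ 0; then v_{j-1} := N · v_j for j = 2, …, 2.

Pick v_2 = (0, 1, 0, 0)ᵀ.
Then v_1 = N · v_2 = (1, 0, 0, 0)ᵀ.

Sanity check: (A − (-5)·I) v_1 = (0, 0, 0, 0)ᵀ = 0. ✓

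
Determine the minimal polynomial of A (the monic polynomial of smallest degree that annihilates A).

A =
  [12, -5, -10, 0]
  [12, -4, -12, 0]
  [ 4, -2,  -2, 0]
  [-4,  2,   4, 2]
x^2 - 4*x + 4

The characteristic polynomial is χ_A(x) = (x - 2)^4, so the eigenvalues are known. The minimal polynomial is
  m_A(x) = Π_λ (x − λ)^{k_λ}
where k_λ is the size of the *largest* Jordan block for λ (equivalently, the smallest k with (A − λI)^k v = 0 for every generalised eigenvector v of λ).

  λ = 2: largest Jordan block has size 2, contributing (x − 2)^2

So m_A(x) = (x - 2)^2 = x^2 - 4*x + 4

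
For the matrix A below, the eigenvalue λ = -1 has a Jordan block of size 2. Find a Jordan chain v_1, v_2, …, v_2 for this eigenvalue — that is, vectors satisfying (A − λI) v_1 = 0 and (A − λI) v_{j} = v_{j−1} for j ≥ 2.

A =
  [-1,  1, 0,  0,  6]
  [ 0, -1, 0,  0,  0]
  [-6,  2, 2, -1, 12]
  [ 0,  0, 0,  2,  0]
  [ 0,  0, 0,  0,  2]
A Jordan chain for λ = -1 of length 2:
v_1 = (1, 0, 2, 0, 0)ᵀ
v_2 = (0, 1, 0, 0, 0)ᵀ

Let N = A − (-1)·I. We want v_2 with N^2 v_2 = 0 but N^1 v_2 ≠ 0; then v_{j-1} := N · v_j for j = 2, …, 2.

Pick v_2 = (0, 1, 0, 0, 0)ᵀ.
Then v_1 = N · v_2 = (1, 0, 2, 0, 0)ᵀ.

Sanity check: (A − (-1)·I) v_1 = (0, 0, 0, 0, 0)ᵀ = 0. ✓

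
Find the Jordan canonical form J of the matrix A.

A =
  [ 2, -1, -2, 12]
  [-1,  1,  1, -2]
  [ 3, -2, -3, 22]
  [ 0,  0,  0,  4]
J_3(0) ⊕ J_1(4)

The characteristic polynomial is
  det(x·I − A) = x^4 - 4*x^3 = x^3*(x - 4)

Eigenvalues and multiplicities (the geometric multiplicity of λ is n − rank(A − λI), which equals the number of Jordan blocks for λ):
  λ = 0: algebraic multiplicity = 3, geometric multiplicity = 1
  λ = 4: algebraic multiplicity = 1, geometric multiplicity = 1

Determining the block sizes for each eigenvalue:
  λ = 0: one block (gm = 1), so the single block has size am = 3 → block sizes [3]
  λ = 4: one block (gm = 1), so the single block has size am = 1 → block sizes [1]

Assembling the blocks gives a Jordan form
J =
  [0, 1, 0, 0]
  [0, 0, 1, 0]
  [0, 0, 0, 0]
  [0, 0, 0, 4]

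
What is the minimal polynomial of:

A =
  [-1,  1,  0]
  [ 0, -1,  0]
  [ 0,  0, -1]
x^2 + 2*x + 1

The characteristic polynomial is χ_A(x) = (x + 1)^3, so the eigenvalues are known. The minimal polynomial is
  m_A(x) = Π_λ (x − λ)^{k_λ}
where k_λ is the size of the *largest* Jordan block for λ (equivalently, the smallest k with (A − λI)^k v = 0 for every generalised eigenvector v of λ).

  λ = -1: largest Jordan block has size 2, contributing (x + 1)^2

So m_A(x) = (x + 1)^2 = x^2 + 2*x + 1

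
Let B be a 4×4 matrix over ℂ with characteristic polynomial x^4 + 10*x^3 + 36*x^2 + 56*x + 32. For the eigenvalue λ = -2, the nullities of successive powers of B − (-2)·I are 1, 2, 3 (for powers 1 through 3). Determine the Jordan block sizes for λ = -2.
Block sizes for λ = -2: [3]

From the dimensions of kernels of powers, the number of Jordan blocks of size at least j is d_j − d_{j−1} where d_j = dim ker(N^j) (with d_0 = 0). Computing the differences gives [1, 1, 1].
The number of blocks of size exactly k is (#blocks of size ≥ k) − (#blocks of size ≥ k + 1), so the partition is: 1 block(s) of size 3.
In nonincreasing order the block sizes are [3].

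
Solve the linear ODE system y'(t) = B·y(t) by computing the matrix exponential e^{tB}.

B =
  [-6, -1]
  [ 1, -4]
e^{tB} =
  [-t*exp(-5*t) + exp(-5*t), -t*exp(-5*t)]
  [t*exp(-5*t), t*exp(-5*t) + exp(-5*t)]

Strategy: write B = P · J · P⁻¹ where J is a Jordan canonical form, so e^{tB} = P · e^{tJ} · P⁻¹, and e^{tJ} can be computed block-by-block.

B has Jordan form
J =
  [-5,  1]
  [ 0, -5]
(up to reordering of blocks).

Per-block formulas:
  For a 2×2 Jordan block J_2(-5): exp(t · J_2(-5)) = e^(-5t)·(I + t·N), where N is the 2×2 nilpotent shift.

After assembling e^{tJ} and conjugating by P, we get:

e^{tB} =
  [-t*exp(-5*t) + exp(-5*t), -t*exp(-5*t)]
  [t*exp(-5*t), t*exp(-5*t) + exp(-5*t)]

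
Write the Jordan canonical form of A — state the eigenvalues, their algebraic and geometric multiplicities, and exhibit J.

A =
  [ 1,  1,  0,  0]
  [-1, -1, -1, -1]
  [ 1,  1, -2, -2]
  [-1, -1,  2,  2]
J_3(0) ⊕ J_1(0)

The characteristic polynomial is
  det(x·I − A) = x^4

Eigenvalues and multiplicities (the geometric multiplicity of λ is n − rank(A − λI), which equals the number of Jordan blocks for λ):
  λ = 0: algebraic multiplicity = 4, geometric multiplicity = 2

Determining the block sizes for each eigenvalue:
  λ = 0: with am = 4 and gm = 2, the partition is not yet determined (e.g. several partitions of 4 into 2 parts exist). Let N = A − (0)·I. Computing rank(N^1) = 2, rank(N^2) = 1, rank(N^3) = 0; the number of blocks of size ≥ j is rank(N^{j−1}) − rank(N^j), giving [2, 1, 1]. So we have 1 block(s) of size 3, 1 block(s) of size 1 → block sizes [3, 1]

Assembling the blocks gives a Jordan form
J =
  [0, 1, 0, 0]
  [0, 0, 1, 0]
  [0, 0, 0, 0]
  [0, 0, 0, 0]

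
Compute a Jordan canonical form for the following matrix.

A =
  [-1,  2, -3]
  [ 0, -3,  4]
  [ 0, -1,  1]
J_3(-1)

The characteristic polynomial is
  det(x·I − A) = x^3 + 3*x^2 + 3*x + 1 = (x + 1)^3

Eigenvalues and multiplicities (the geometric multiplicity of λ is n − rank(A − λI), which equals the number of Jordan blocks for λ):
  λ = -1: algebraic multiplicity = 3, geometric multiplicity = 1

Determining the block sizes for each eigenvalue:
  λ = -1: one block (gm = 1), so the single block has size am = 3 → block sizes [3]

Assembling the blocks gives a Jordan form
J =
  [-1,  1,  0]
  [ 0, -1,  1]
  [ 0,  0, -1]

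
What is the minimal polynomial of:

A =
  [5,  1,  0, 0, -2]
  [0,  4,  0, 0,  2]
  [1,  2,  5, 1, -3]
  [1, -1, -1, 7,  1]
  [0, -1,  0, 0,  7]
x^4 - 23*x^3 + 198*x^2 - 756*x + 1080

The characteristic polynomial is χ_A(x) = (x - 6)^3*(x - 5)^2, so the eigenvalues are known. The minimal polynomial is
  m_A(x) = Π_λ (x − λ)^{k_λ}
where k_λ is the size of the *largest* Jordan block for λ (equivalently, the smallest k with (A − λI)^k v = 0 for every generalised eigenvector v of λ).

  λ = 5: largest Jordan block has size 1, contributing (x − 5)
  λ = 6: largest Jordan block has size 3, contributing (x − 6)^3

So m_A(x) = (x - 6)^3*(x - 5) = x^4 - 23*x^3 + 198*x^2 - 756*x + 1080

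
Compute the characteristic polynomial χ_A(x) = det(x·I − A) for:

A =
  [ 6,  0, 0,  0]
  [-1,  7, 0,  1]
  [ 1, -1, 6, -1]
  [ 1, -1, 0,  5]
x^4 - 24*x^3 + 216*x^2 - 864*x + 1296

Expanding det(x·I − A) (e.g. by cofactor expansion or by noting that A is similar to its Jordan form J, which has the same characteristic polynomial as A) gives
  χ_A(x) = x^4 - 24*x^3 + 216*x^2 - 864*x + 1296
which factors as (x - 6)^4. The eigenvalues (with algebraic multiplicities) are λ = 6 with multiplicity 4.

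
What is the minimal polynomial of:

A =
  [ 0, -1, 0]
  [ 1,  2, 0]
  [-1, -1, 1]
x^2 - 2*x + 1

The characteristic polynomial is χ_A(x) = (x - 1)^3, so the eigenvalues are known. The minimal polynomial is
  m_A(x) = Π_λ (x − λ)^{k_λ}
where k_λ is the size of the *largest* Jordan block for λ (equivalently, the smallest k with (A − λI)^k v = 0 for every generalised eigenvector v of λ).

  λ = 1: largest Jordan block has size 2, contributing (x − 1)^2

So m_A(x) = (x - 1)^2 = x^2 - 2*x + 1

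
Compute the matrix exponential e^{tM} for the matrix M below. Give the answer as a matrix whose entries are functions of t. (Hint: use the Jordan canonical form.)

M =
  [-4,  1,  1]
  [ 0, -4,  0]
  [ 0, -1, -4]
e^{tM} =
  [exp(-4*t), -t^2*exp(-4*t)/2 + t*exp(-4*t), t*exp(-4*t)]
  [0, exp(-4*t), 0]
  [0, -t*exp(-4*t), exp(-4*t)]

Strategy: write M = P · J · P⁻¹ where J is a Jordan canonical form, so e^{tM} = P · e^{tJ} · P⁻¹, and e^{tJ} can be computed block-by-block.

M has Jordan form
J =
  [-4,  1,  0]
  [ 0, -4,  1]
  [ 0,  0, -4]
(up to reordering of blocks).

Per-block formulas:
  For a 3×3 Jordan block J_3(-4): exp(t · J_3(-4)) = e^(-4t)·(I + t·N + (t^2/2)·N^2), where N is the 3×3 nilpotent shift.

After assembling e^{tJ} and conjugating by P, we get:

e^{tM} =
  [exp(-4*t), -t^2*exp(-4*t)/2 + t*exp(-4*t), t*exp(-4*t)]
  [0, exp(-4*t), 0]
  [0, -t*exp(-4*t), exp(-4*t)]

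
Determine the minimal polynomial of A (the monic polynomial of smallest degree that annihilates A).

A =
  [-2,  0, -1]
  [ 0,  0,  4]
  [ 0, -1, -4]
x^3 + 6*x^2 + 12*x + 8

The characteristic polynomial is χ_A(x) = (x + 2)^3, so the eigenvalues are known. The minimal polynomial is
  m_A(x) = Π_λ (x − λ)^{k_λ}
where k_λ is the size of the *largest* Jordan block for λ (equivalently, the smallest k with (A − λI)^k v = 0 for every generalised eigenvector v of λ).

  λ = -2: largest Jordan block has size 3, contributing (x + 2)^3

So m_A(x) = (x + 2)^3 = x^3 + 6*x^2 + 12*x + 8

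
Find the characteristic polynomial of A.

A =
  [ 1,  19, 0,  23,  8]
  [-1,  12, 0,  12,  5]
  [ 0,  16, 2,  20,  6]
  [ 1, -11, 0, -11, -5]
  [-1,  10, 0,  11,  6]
x^5 - 10*x^4 + 38*x^3 - 68*x^2 + 57*x - 18

Expanding det(x·I − A) (e.g. by cofactor expansion or by noting that A is similar to its Jordan form J, which has the same characteristic polynomial as A) gives
  χ_A(x) = x^5 - 10*x^4 + 38*x^3 - 68*x^2 + 57*x - 18
which factors as (x - 3)^2*(x - 2)*(x - 1)^2. The eigenvalues (with algebraic multiplicities) are λ = 1 with multiplicity 2, λ = 2 with multiplicity 1, λ = 3 with multiplicity 2.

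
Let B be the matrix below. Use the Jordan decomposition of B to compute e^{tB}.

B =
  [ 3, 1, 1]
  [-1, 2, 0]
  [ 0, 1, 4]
e^{tB} =
  [-t^2*exp(3*t)/2 + exp(3*t), t*exp(3*t), t^2*exp(3*t)/2 + t*exp(3*t)]
  [t^2*exp(3*t)/2 - t*exp(3*t), -t*exp(3*t) + exp(3*t), -t^2*exp(3*t)/2]
  [-t^2*exp(3*t)/2, t*exp(3*t), t^2*exp(3*t)/2 + t*exp(3*t) + exp(3*t)]

Strategy: write B = P · J · P⁻¹ where J is a Jordan canonical form, so e^{tB} = P · e^{tJ} · P⁻¹, and e^{tJ} can be computed block-by-block.

B has Jordan form
J =
  [3, 1, 0]
  [0, 3, 1]
  [0, 0, 3]
(up to reordering of blocks).

Per-block formulas:
  For a 3×3 Jordan block J_3(3): exp(t · J_3(3)) = e^(3t)·(I + t·N + (t^2/2)·N^2), where N is the 3×3 nilpotent shift.

After assembling e^{tJ} and conjugating by P, we get:

e^{tB} =
  [-t^2*exp(3*t)/2 + exp(3*t), t*exp(3*t), t^2*exp(3*t)/2 + t*exp(3*t)]
  [t^2*exp(3*t)/2 - t*exp(3*t), -t*exp(3*t) + exp(3*t), -t^2*exp(3*t)/2]
  [-t^2*exp(3*t)/2, t*exp(3*t), t^2*exp(3*t)/2 + t*exp(3*t) + exp(3*t)]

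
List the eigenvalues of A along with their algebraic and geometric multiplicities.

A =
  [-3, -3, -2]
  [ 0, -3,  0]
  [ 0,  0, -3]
λ = -3: alg = 3, geom = 2

Step 1 — factor the characteristic polynomial to read off the algebraic multiplicities:
  χ_A(x) = (x + 3)^3

Step 2 — compute geometric multiplicities via the rank-nullity identity g(λ) = n − rank(A − λI):
  rank(A − (-3)·I) = 1, so dim ker(A − (-3)·I) = n − 1 = 2

Summary:
  λ = -3: algebraic multiplicity = 3, geometric multiplicity = 2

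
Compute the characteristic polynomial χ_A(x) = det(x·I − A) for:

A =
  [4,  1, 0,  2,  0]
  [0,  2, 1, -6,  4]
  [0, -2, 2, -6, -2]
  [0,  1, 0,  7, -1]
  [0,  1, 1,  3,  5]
x^5 - 20*x^4 + 160*x^3 - 640*x^2 + 1280*x - 1024

Expanding det(x·I − A) (e.g. by cofactor expansion or by noting that A is similar to its Jordan form J, which has the same characteristic polynomial as A) gives
  χ_A(x) = x^5 - 20*x^4 + 160*x^3 - 640*x^2 + 1280*x - 1024
which factors as (x - 4)^5. The eigenvalues (with algebraic multiplicities) are λ = 4 with multiplicity 5.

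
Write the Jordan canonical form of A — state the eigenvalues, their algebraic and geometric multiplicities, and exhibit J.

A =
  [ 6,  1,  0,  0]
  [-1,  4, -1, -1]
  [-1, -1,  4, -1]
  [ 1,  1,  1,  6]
J_3(5) ⊕ J_1(5)

The characteristic polynomial is
  det(x·I − A) = x^4 - 20*x^3 + 150*x^2 - 500*x + 625 = (x - 5)^4

Eigenvalues and multiplicities (the geometric multiplicity of λ is n − rank(A − λI), which equals the number of Jordan blocks for λ):
  λ = 5: algebraic multiplicity = 4, geometric multiplicity = 2

Determining the block sizes for each eigenvalue:
  λ = 5: with am = 4 and gm = 2, the partition is not yet determined (e.g. several partitions of 4 into 2 parts exist). Let N = A − (5)·I. Computing rank(N^1) = 2, rank(N^2) = 1, rank(N^3) = 0; the number of blocks of size ≥ j is rank(N^{j−1}) − rank(N^j), giving [2, 1, 1]. So we have 1 block(s) of size 3, 1 block(s) of size 1 → block sizes [3, 1]

Assembling the blocks gives a Jordan form
J =
  [5, 1, 0, 0]
  [0, 5, 1, 0]
  [0, 0, 5, 0]
  [0, 0, 0, 5]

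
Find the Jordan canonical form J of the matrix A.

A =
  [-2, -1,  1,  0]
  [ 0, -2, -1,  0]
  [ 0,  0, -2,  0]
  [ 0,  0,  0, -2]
J_3(-2) ⊕ J_1(-2)

The characteristic polynomial is
  det(x·I − A) = x^4 + 8*x^3 + 24*x^2 + 32*x + 16 = (x + 2)^4

Eigenvalues and multiplicities (the geometric multiplicity of λ is n − rank(A − λI), which equals the number of Jordan blocks for λ):
  λ = -2: algebraic multiplicity = 4, geometric multiplicity = 2

Determining the block sizes for each eigenvalue:
  λ = -2: with am = 4 and gm = 2, the partition is not yet determined (e.g. several partitions of 4 into 2 parts exist). Let N = A − (-2)·I. Computing rank(N^1) = 2, rank(N^2) = 1, rank(N^3) = 0; the number of blocks of size ≥ j is rank(N^{j−1}) − rank(N^j), giving [2, 1, 1]. So we have 1 block(s) of size 3, 1 block(s) of size 1 → block sizes [3, 1]

Assembling the blocks gives a Jordan form
J =
  [-2,  1,  0,  0]
  [ 0, -2,  1,  0]
  [ 0,  0, -2,  0]
  [ 0,  0,  0, -2]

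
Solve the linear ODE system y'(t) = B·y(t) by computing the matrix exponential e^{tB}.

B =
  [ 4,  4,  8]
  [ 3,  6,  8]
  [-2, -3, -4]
e^{tB} =
  [2*t*exp(2*t) + exp(2*t), 4*t*exp(2*t), 8*t*exp(2*t)]
  [t^2*exp(2*t) + 3*t*exp(2*t), 2*t^2*exp(2*t) + 4*t*exp(2*t) + exp(2*t), 4*t^2*exp(2*t) + 8*t*exp(2*t)]
  [-t^2*exp(2*t)/2 - 2*t*exp(2*t), -t^2*exp(2*t) - 3*t*exp(2*t), -2*t^2*exp(2*t) - 6*t*exp(2*t) + exp(2*t)]

Strategy: write B = P · J · P⁻¹ where J is a Jordan canonical form, so e^{tB} = P · e^{tJ} · P⁻¹, and e^{tJ} can be computed block-by-block.

B has Jordan form
J =
  [2, 1, 0]
  [0, 2, 1]
  [0, 0, 2]
(up to reordering of blocks).

Per-block formulas:
  For a 3×3 Jordan block J_3(2): exp(t · J_3(2)) = e^(2t)·(I + t·N + (t^2/2)·N^2), where N is the 3×3 nilpotent shift.

After assembling e^{tJ} and conjugating by P, we get:

e^{tB} =
  [2*t*exp(2*t) + exp(2*t), 4*t*exp(2*t), 8*t*exp(2*t)]
  [t^2*exp(2*t) + 3*t*exp(2*t), 2*t^2*exp(2*t) + 4*t*exp(2*t) + exp(2*t), 4*t^2*exp(2*t) + 8*t*exp(2*t)]
  [-t^2*exp(2*t)/2 - 2*t*exp(2*t), -t^2*exp(2*t) - 3*t*exp(2*t), -2*t^2*exp(2*t) - 6*t*exp(2*t) + exp(2*t)]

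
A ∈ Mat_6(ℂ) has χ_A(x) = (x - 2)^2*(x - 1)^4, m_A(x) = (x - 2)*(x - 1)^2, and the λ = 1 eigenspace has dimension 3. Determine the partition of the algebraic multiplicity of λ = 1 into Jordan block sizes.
Block sizes for λ = 1: [2, 1, 1]

Step 1 — from the characteristic polynomial, algebraic multiplicity of λ = 1 is 4. From dim ker(A − (1)·I) = 3, there are exactly 3 Jordan blocks for λ = 1.
Step 2 — from the minimal polynomial, the factor (x − 1)^2 tells us the largest block for λ = 1 has size 2.
Step 3 — with total size 4, 3 blocks, and largest block 2, the block sizes (in nonincreasing order) are [2, 1, 1].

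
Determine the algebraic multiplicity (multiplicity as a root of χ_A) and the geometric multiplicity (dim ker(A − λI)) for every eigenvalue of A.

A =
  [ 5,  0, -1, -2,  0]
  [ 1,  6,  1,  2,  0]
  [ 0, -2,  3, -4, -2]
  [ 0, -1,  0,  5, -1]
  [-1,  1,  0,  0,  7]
λ = 5: alg = 4, geom = 2; λ = 6: alg = 1, geom = 1

Step 1 — factor the characteristic polynomial to read off the algebraic multiplicities:
  χ_A(x) = (x - 6)*(x - 5)^4

Step 2 — compute geometric multiplicities via the rank-nullity identity g(λ) = n − rank(A − λI):
  rank(A − (5)·I) = 3, so dim ker(A − (5)·I) = n − 3 = 2
  rank(A − (6)·I) = 4, so dim ker(A − (6)·I) = n − 4 = 1

Summary:
  λ = 5: algebraic multiplicity = 4, geometric multiplicity = 2
  λ = 6: algebraic multiplicity = 1, geometric multiplicity = 1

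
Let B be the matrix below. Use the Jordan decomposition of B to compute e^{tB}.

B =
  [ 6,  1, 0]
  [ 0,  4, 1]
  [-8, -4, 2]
e^{tB} =
  [2*t^2*exp(4*t) + 2*t*exp(4*t) + exp(4*t), t^2*exp(4*t) + t*exp(4*t), t^2*exp(4*t)/2]
  [-4*t^2*exp(4*t), -2*t^2*exp(4*t) + exp(4*t), -t^2*exp(4*t) + t*exp(4*t)]
  [-8*t*exp(4*t), -4*t*exp(4*t), -2*t*exp(4*t) + exp(4*t)]

Strategy: write B = P · J · P⁻¹ where J is a Jordan canonical form, so e^{tB} = P · e^{tJ} · P⁻¹, and e^{tJ} can be computed block-by-block.

B has Jordan form
J =
  [4, 1, 0]
  [0, 4, 1]
  [0, 0, 4]
(up to reordering of blocks).

Per-block formulas:
  For a 3×3 Jordan block J_3(4): exp(t · J_3(4)) = e^(4t)·(I + t·N + (t^2/2)·N^2), where N is the 3×3 nilpotent shift.

After assembling e^{tJ} and conjugating by P, we get:

e^{tB} =
  [2*t^2*exp(4*t) + 2*t*exp(4*t) + exp(4*t), t^2*exp(4*t) + t*exp(4*t), t^2*exp(4*t)/2]
  [-4*t^2*exp(4*t), -2*t^2*exp(4*t) + exp(4*t), -t^2*exp(4*t) + t*exp(4*t)]
  [-8*t*exp(4*t), -4*t*exp(4*t), -2*t*exp(4*t) + exp(4*t)]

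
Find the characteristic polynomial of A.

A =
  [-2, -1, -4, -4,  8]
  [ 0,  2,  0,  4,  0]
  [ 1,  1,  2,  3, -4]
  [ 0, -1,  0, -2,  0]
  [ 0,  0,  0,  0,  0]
x^5

Expanding det(x·I − A) (e.g. by cofactor expansion or by noting that A is similar to its Jordan form J, which has the same characteristic polynomial as A) gives
  χ_A(x) = x^5
which factors as x^5. The eigenvalues (with algebraic multiplicities) are λ = 0 with multiplicity 5.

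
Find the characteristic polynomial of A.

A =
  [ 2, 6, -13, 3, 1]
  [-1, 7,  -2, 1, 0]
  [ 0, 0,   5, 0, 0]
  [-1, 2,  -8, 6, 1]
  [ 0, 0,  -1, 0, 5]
x^5 - 25*x^4 + 250*x^3 - 1250*x^2 + 3125*x - 3125

Expanding det(x·I − A) (e.g. by cofactor expansion or by noting that A is similar to its Jordan form J, which has the same characteristic polynomial as A) gives
  χ_A(x) = x^5 - 25*x^4 + 250*x^3 - 1250*x^2 + 3125*x - 3125
which factors as (x - 5)^5. The eigenvalues (with algebraic multiplicities) are λ = 5 with multiplicity 5.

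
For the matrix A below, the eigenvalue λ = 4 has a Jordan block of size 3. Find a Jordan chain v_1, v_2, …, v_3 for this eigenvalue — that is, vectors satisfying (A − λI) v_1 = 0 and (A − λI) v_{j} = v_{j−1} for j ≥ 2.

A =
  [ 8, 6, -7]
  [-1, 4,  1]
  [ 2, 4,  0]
A Jordan chain for λ = 4 of length 3:
v_1 = (-4, -2, -4)ᵀ
v_2 = (4, -1, 2)ᵀ
v_3 = (1, 0, 0)ᵀ

Let N = A − (4)·I. We want v_3 with N^3 v_3 = 0 but N^2 v_3 ≠ 0; then v_{j-1} := N · v_j for j = 3, …, 2.

Pick v_3 = (1, 0, 0)ᵀ.
Then v_2 = N · v_3 = (4, -1, 2)ᵀ.
Then v_1 = N · v_2 = (-4, -2, -4)ᵀ.

Sanity check: (A − (4)·I) v_1 = (0, 0, 0)ᵀ = 0. ✓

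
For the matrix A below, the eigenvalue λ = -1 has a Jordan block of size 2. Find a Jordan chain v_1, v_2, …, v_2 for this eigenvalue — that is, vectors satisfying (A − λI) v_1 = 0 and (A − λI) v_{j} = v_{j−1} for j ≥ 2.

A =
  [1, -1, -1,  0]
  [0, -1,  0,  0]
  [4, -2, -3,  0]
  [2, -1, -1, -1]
A Jordan chain for λ = -1 of length 2:
v_1 = (2, 0, 4, 2)ᵀ
v_2 = (1, 0, 0, 0)ᵀ

Let N = A − (-1)·I. We want v_2 with N^2 v_2 = 0 but N^1 v_2 ≠ 0; then v_{j-1} := N · v_j for j = 2, …, 2.

Pick v_2 = (1, 0, 0, 0)ᵀ.
Then v_1 = N · v_2 = (2, 0, 4, 2)ᵀ.

Sanity check: (A − (-1)·I) v_1 = (0, 0, 0, 0)ᵀ = 0. ✓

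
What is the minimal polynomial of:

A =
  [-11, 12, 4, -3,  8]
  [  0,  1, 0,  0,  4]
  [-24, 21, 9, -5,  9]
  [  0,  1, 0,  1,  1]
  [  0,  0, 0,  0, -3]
x^4 - 6*x^2 + 8*x - 3

The characteristic polynomial is χ_A(x) = (x - 1)^3*(x + 3)^2, so the eigenvalues are known. The minimal polynomial is
  m_A(x) = Π_λ (x − λ)^{k_λ}
where k_λ is the size of the *largest* Jordan block for λ (equivalently, the smallest k with (A − λI)^k v = 0 for every generalised eigenvector v of λ).

  λ = -3: largest Jordan block has size 1, contributing (x + 3)
  λ = 1: largest Jordan block has size 3, contributing (x − 1)^3

So m_A(x) = (x - 1)^3*(x + 3) = x^4 - 6*x^2 + 8*x - 3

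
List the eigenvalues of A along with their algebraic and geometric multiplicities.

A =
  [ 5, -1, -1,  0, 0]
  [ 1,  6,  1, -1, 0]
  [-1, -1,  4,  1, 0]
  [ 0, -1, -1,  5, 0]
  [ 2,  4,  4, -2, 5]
λ = 5: alg = 5, geom = 3

Step 1 — factor the characteristic polynomial to read off the algebraic multiplicities:
  χ_A(x) = (x - 5)^5

Step 2 — compute geometric multiplicities via the rank-nullity identity g(λ) = n − rank(A − λI):
  rank(A − (5)·I) = 2, so dim ker(A − (5)·I) = n − 2 = 3

Summary:
  λ = 5: algebraic multiplicity = 5, geometric multiplicity = 3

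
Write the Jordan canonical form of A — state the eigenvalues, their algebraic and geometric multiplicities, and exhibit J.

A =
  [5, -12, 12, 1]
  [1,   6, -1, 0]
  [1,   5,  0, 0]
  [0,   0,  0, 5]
J_1(1) ⊕ J_3(5)

The characteristic polynomial is
  det(x·I − A) = x^4 - 16*x^3 + 90*x^2 - 200*x + 125 = (x - 5)^3*(x - 1)

Eigenvalues and multiplicities (the geometric multiplicity of λ is n − rank(A − λI), which equals the number of Jordan blocks for λ):
  λ = 1: algebraic multiplicity = 1, geometric multiplicity = 1
  λ = 5: algebraic multiplicity = 3, geometric multiplicity = 1

Determining the block sizes for each eigenvalue:
  λ = 1: one block (gm = 1), so the single block has size am = 1 → block sizes [1]
  λ = 5: one block (gm = 1), so the single block has size am = 3 → block sizes [3]

Assembling the blocks gives a Jordan form
J =
  [1, 0, 0, 0]
  [0, 5, 1, 0]
  [0, 0, 5, 1]
  [0, 0, 0, 5]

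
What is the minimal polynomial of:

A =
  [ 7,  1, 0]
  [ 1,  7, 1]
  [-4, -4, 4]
x^3 - 18*x^2 + 108*x - 216

The characteristic polynomial is χ_A(x) = (x - 6)^3, so the eigenvalues are known. The minimal polynomial is
  m_A(x) = Π_λ (x − λ)^{k_λ}
where k_λ is the size of the *largest* Jordan block for λ (equivalently, the smallest k with (A − λI)^k v = 0 for every generalised eigenvector v of λ).

  λ = 6: largest Jordan block has size 3, contributing (x − 6)^3

So m_A(x) = (x - 6)^3 = x^3 - 18*x^2 + 108*x - 216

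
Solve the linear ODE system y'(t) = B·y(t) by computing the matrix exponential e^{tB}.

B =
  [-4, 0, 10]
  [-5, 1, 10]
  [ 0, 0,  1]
e^{tB} =
  [exp(-4*t), 0, 2*exp(t) - 2*exp(-4*t)]
  [-exp(t) + exp(-4*t), exp(t), 2*exp(t) - 2*exp(-4*t)]
  [0, 0, exp(t)]

Strategy: write B = P · J · P⁻¹ where J is a Jordan canonical form, so e^{tB} = P · e^{tJ} · P⁻¹, and e^{tJ} can be computed block-by-block.

B has Jordan form
J =
  [-4, 0, 0]
  [ 0, 1, 0]
  [ 0, 0, 1]
(up to reordering of blocks).

Per-block formulas:
  For a 1×1 block at λ = -4: exp(t · [-4]) = [e^(-4t)].
  For a 1×1 block at λ = 1: exp(t · [1]) = [e^(1t)].

After assembling e^{tJ} and conjugating by P, we get:

e^{tB} =
  [exp(-4*t), 0, 2*exp(t) - 2*exp(-4*t)]
  [-exp(t) + exp(-4*t), exp(t), 2*exp(t) - 2*exp(-4*t)]
  [0, 0, exp(t)]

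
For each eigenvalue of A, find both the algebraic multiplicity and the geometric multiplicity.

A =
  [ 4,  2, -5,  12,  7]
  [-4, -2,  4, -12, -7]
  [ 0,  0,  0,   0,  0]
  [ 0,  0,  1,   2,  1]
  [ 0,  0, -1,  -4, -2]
λ = 0: alg = 4, geom = 2; λ = 2: alg = 1, geom = 1

Step 1 — factor the characteristic polynomial to read off the algebraic multiplicities:
  χ_A(x) = x^4*(x - 2)

Step 2 — compute geometric multiplicities via the rank-nullity identity g(λ) = n − rank(A − λI):
  rank(A − (0)·I) = 3, so dim ker(A − (0)·I) = n − 3 = 2
  rank(A − (2)·I) = 4, so dim ker(A − (2)·I) = n − 4 = 1

Summary:
  λ = 0: algebraic multiplicity = 4, geometric multiplicity = 2
  λ = 2: algebraic multiplicity = 1, geometric multiplicity = 1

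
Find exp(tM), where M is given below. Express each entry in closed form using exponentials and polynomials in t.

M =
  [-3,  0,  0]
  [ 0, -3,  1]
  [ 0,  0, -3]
e^{tM} =
  [exp(-3*t), 0, 0]
  [0, exp(-3*t), t*exp(-3*t)]
  [0, 0, exp(-3*t)]

Strategy: write M = P · J · P⁻¹ where J is a Jordan canonical form, so e^{tM} = P · e^{tJ} · P⁻¹, and e^{tJ} can be computed block-by-block.

M has Jordan form
J =
  [-3,  1,  0]
  [ 0, -3,  0]
  [ 0,  0, -3]
(up to reordering of blocks).

Per-block formulas:
  For a 1×1 block at λ = -3: exp(t · [-3]) = [e^(-3t)].
  For a 2×2 Jordan block J_2(-3): exp(t · J_2(-3)) = e^(-3t)·(I + t·N), where N is the 2×2 nilpotent shift.

After assembling e^{tJ} and conjugating by P, we get:

e^{tM} =
  [exp(-3*t), 0, 0]
  [0, exp(-3*t), t*exp(-3*t)]
  [0, 0, exp(-3*t)]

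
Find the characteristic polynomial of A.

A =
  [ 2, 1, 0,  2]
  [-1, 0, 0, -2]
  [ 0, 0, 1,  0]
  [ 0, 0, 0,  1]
x^4 - 4*x^3 + 6*x^2 - 4*x + 1

Expanding det(x·I − A) (e.g. by cofactor expansion or by noting that A is similar to its Jordan form J, which has the same characteristic polynomial as A) gives
  χ_A(x) = x^4 - 4*x^3 + 6*x^2 - 4*x + 1
which factors as (x - 1)^4. The eigenvalues (with algebraic multiplicities) are λ = 1 with multiplicity 4.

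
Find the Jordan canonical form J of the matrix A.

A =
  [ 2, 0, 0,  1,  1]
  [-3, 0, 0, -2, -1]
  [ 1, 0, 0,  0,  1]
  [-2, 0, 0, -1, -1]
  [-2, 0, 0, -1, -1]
J_2(0) ⊕ J_2(0) ⊕ J_1(0)

The characteristic polynomial is
  det(x·I − A) = x^5

Eigenvalues and multiplicities (the geometric multiplicity of λ is n − rank(A − λI), which equals the number of Jordan blocks for λ):
  λ = 0: algebraic multiplicity = 5, geometric multiplicity = 3

Determining the block sizes for each eigenvalue:
  λ = 0: with am = 5 and gm = 3, the partition is not yet determined (e.g. several partitions of 5 into 3 parts exist). Let N = A − (0)·I. Computing rank(N^1) = 2, rank(N^2) = 0; the number of blocks of size ≥ j is rank(N^{j−1}) − rank(N^j), giving [3, 2]. So we have 2 block(s) of size 2, 1 block(s) of size 1 → block sizes [2, 2, 1]

Assembling the blocks gives a Jordan form
J =
  [0, 1, 0, 0, 0]
  [0, 0, 0, 0, 0]
  [0, 0, 0, 1, 0]
  [0, 0, 0, 0, 0]
  [0, 0, 0, 0, 0]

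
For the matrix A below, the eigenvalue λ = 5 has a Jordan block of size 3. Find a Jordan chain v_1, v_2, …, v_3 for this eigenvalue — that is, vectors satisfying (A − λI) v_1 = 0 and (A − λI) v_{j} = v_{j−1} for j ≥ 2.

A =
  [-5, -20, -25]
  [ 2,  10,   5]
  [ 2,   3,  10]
A Jordan chain for λ = 5 of length 3:
v_1 = (10, 0, -4)ᵀ
v_2 = (-10, 2, 2)ᵀ
v_3 = (1, 0, 0)ᵀ

Let N = A − (5)·I. We want v_3 with N^3 v_3 = 0 but N^2 v_3 ≠ 0; then v_{j-1} := N · v_j for j = 3, …, 2.

Pick v_3 = (1, 0, 0)ᵀ.
Then v_2 = N · v_3 = (-10, 2, 2)ᵀ.
Then v_1 = N · v_2 = (10, 0, -4)ᵀ.

Sanity check: (A − (5)·I) v_1 = (0, 0, 0)ᵀ = 0. ✓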